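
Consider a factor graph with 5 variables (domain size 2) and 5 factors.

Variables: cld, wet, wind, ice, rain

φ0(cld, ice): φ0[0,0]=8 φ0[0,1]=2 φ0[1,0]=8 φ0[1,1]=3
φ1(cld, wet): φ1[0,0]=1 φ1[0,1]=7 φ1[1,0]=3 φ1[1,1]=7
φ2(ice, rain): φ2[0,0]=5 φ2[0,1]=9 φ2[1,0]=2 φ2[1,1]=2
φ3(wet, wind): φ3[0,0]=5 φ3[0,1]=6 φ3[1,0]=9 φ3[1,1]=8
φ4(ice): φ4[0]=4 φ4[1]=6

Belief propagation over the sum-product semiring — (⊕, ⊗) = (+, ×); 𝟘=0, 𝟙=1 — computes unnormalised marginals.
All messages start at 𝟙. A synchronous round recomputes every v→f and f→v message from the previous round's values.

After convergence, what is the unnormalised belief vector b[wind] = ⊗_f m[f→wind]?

init: all messages = 𝟙 over 2 values
r1 m[φ0→cld] = [10, 11]
r1 m[φ0→ice] = [16, 5]
r1 m[φ1→cld] = [8, 10]
r1 m[φ1→wet] = [4, 14]
r1 m[φ2→ice] = [14, 4]
r1 m[φ2→rain] = [7, 11]
r1 m[φ3→wet] = [11, 17]
r1 m[φ3→wind] = [14, 14]
r1 m[φ4→ice] = [4, 6]
r1 m[cld→φ0] = [1, 1]
r1 m[cld→φ1] = [1, 1]
r1 m[wet→φ1] = [1, 1]
r1 m[wet→φ3] = [1, 1]
r1 m[wind→φ3] = [1, 1]
r1 m[ice→φ0] = [1, 1]
r1 m[ice→φ2] = [1, 1]
r1 m[ice→φ4] = [1, 1]
r1 m[rain→φ2] = [1, 1]
r2 m[φ0→cld] = [10, 11]
r2 m[φ0→ice] = [16, 5]
r2 m[φ1→cld] = [8, 10]
r2 m[φ1→wet] = [4, 14]
r2 m[φ2→ice] = [14, 4]
r2 m[φ2→rain] = [7, 11]
r2 m[φ3→wet] = [11, 17]
r2 m[φ3→wind] = [14, 14]
r2 m[φ4→ice] = [4, 6]
r2 m[cld→φ0] = [8, 10]
r2 m[cld→φ1] = [10, 11]
r2 m[wet→φ1] = [11, 17]
r2 m[wet→φ3] = [4, 14]
r2 m[wind→φ3] = [1, 1]
r2 m[ice→φ0] = [56, 24]
r2 m[ice→φ2] = [64, 30]
r2 m[ice→φ4] = [224, 20]
r2 m[rain→φ2] = [1, 1]
r3 m[φ0→cld] = [496, 520]
r3 m[φ0→ice] = [144, 46]
r3 m[φ1→cld] = [130, 152]
r3 m[φ1→wet] = [43, 147]
r3 m[φ2→ice] = [14, 4]
r3 m[φ2→rain] = [380, 636]
r3 m[φ3→wet] = [11, 17]
r3 m[φ3→wind] = [146, 136]
r3 m[φ4→ice] = [4, 6]
r3 m[cld→φ0] = [8, 10]
r3 m[cld→φ1] = [10, 11]
r3 m[wet→φ1] = [11, 17]
r3 m[wet→φ3] = [4, 14]
r3 m[wind→φ3] = [1, 1]
r3 m[ice→φ0] = [56, 24]
r3 m[ice→φ2] = [64, 30]
r3 m[ice→φ4] = [224, 20]
r3 m[rain→φ2] = [1, 1]
r4 m[φ0→cld] = [496, 520]
r4 m[φ0→ice] = [144, 46]
r4 m[φ1→cld] = [130, 152]
r4 m[φ1→wet] = [43, 147]
r4 m[φ2→ice] = [14, 4]
r4 m[φ2→rain] = [380, 636]
r4 m[φ3→wet] = [11, 17]
r4 m[φ3→wind] = [146, 136]
r4 m[φ4→ice] = [4, 6]
r4 m[cld→φ0] = [130, 152]
r4 m[cld→φ1] = [496, 520]
r4 m[wet→φ1] = [11, 17]
r4 m[wet→φ3] = [43, 147]
r4 m[wind→φ3] = [1, 1]
r4 m[ice→φ0] = [56, 24]
r4 m[ice→φ2] = [576, 276]
r4 m[ice→φ4] = [2016, 184]
r4 m[rain→φ2] = [1, 1]
r5 m[φ0→cld] = [496, 520]
r5 m[φ0→ice] = [2256, 716]
r5 m[φ1→cld] = [130, 152]
r5 m[φ1→wet] = [2056, 7112]
r5 m[φ2→ice] = [14, 4]
r5 m[φ2→rain] = [3432, 5736]
r5 m[φ3→wet] = [11, 17]
r5 m[φ3→wind] = [1538, 1434]
r5 m[φ4→ice] = [4, 6]
r5 m[cld→φ0] = [130, 152]
r5 m[cld→φ1] = [496, 520]
r5 m[wet→φ1] = [11, 17]
r5 m[wet→φ3] = [43, 147]
r5 m[wind→φ3] = [1, 1]
r5 m[ice→φ0] = [56, 24]
r5 m[ice→φ2] = [576, 276]
r5 m[ice→φ4] = [2016, 184]
r5 m[rain→φ2] = [1, 1]
r6 m[φ0→cld] = [496, 520]
r6 m[φ0→ice] = [2256, 716]
r6 m[φ1→cld] = [130, 152]
r6 m[φ1→wet] = [2056, 7112]
r6 m[φ2→ice] = [14, 4]
r6 m[φ2→rain] = [3432, 5736]
r6 m[φ3→wet] = [11, 17]
r6 m[φ3→wind] = [1538, 1434]
r6 m[φ4→ice] = [4, 6]
r6 m[cld→φ0] = [130, 152]
r6 m[cld→φ1] = [496, 520]
r6 m[wet→φ1] = [11, 17]
r6 m[wet→φ3] = [2056, 7112]
r6 m[wind→φ3] = [1, 1]
r6 m[ice→φ0] = [56, 24]
r6 m[ice→φ2] = [9024, 4296]
r6 m[ice→φ4] = [31584, 2864]
r6 m[rain→φ2] = [1, 1]
r7 m[φ0→cld] = [496, 520]
r7 m[φ0→ice] = [2256, 716]
r7 m[φ1→cld] = [130, 152]
r7 m[φ1→wet] = [2056, 7112]
r7 m[φ2→ice] = [14, 4]
r7 m[φ2→rain] = [53712, 89808]
r7 m[φ3→wet] = [11, 17]
r7 m[φ3→wind] = [74288, 69232]
r7 m[φ4→ice] = [4, 6]
r7 m[cld→φ0] = [130, 152]
r7 m[cld→φ1] = [496, 520]
r7 m[wet→φ1] = [11, 17]
r7 m[wet→φ3] = [2056, 7112]
r7 m[wind→φ3] = [1, 1]
r7 m[ice→φ0] = [56, 24]
r7 m[ice→φ2] = [9024, 4296]
r7 m[ice→φ4] = [31584, 2864]
r7 m[rain→φ2] = [1, 1]
r8 m[φ0→cld] = [496, 520]
r8 m[φ0→ice] = [2256, 716]
r8 m[φ1→cld] = [130, 152]
r8 m[φ1→wet] = [2056, 7112]
r8 m[φ2→ice] = [14, 4]
r8 m[φ2→rain] = [53712, 89808]
r8 m[φ3→wet] = [11, 17]
r8 m[φ3→wind] = [74288, 69232]
r8 m[φ4→ice] = [4, 6]
r8 m[cld→φ0] = [130, 152]
r8 m[cld→φ1] = [496, 520]
r8 m[wet→φ1] = [11, 17]
r8 m[wet→φ3] = [2056, 7112]
r8 m[wind→φ3] = [1, 1]
r8 m[ice→φ0] = [56, 24]
r8 m[ice→φ2] = [9024, 4296]
r8 m[ice→φ4] = [31584, 2864]
r8 m[rain→φ2] = [1, 1]
fixed point reached at round 8
b[wind] = ⊗ incoming = [74288, 69232]

b[wind] = [74288, 69232]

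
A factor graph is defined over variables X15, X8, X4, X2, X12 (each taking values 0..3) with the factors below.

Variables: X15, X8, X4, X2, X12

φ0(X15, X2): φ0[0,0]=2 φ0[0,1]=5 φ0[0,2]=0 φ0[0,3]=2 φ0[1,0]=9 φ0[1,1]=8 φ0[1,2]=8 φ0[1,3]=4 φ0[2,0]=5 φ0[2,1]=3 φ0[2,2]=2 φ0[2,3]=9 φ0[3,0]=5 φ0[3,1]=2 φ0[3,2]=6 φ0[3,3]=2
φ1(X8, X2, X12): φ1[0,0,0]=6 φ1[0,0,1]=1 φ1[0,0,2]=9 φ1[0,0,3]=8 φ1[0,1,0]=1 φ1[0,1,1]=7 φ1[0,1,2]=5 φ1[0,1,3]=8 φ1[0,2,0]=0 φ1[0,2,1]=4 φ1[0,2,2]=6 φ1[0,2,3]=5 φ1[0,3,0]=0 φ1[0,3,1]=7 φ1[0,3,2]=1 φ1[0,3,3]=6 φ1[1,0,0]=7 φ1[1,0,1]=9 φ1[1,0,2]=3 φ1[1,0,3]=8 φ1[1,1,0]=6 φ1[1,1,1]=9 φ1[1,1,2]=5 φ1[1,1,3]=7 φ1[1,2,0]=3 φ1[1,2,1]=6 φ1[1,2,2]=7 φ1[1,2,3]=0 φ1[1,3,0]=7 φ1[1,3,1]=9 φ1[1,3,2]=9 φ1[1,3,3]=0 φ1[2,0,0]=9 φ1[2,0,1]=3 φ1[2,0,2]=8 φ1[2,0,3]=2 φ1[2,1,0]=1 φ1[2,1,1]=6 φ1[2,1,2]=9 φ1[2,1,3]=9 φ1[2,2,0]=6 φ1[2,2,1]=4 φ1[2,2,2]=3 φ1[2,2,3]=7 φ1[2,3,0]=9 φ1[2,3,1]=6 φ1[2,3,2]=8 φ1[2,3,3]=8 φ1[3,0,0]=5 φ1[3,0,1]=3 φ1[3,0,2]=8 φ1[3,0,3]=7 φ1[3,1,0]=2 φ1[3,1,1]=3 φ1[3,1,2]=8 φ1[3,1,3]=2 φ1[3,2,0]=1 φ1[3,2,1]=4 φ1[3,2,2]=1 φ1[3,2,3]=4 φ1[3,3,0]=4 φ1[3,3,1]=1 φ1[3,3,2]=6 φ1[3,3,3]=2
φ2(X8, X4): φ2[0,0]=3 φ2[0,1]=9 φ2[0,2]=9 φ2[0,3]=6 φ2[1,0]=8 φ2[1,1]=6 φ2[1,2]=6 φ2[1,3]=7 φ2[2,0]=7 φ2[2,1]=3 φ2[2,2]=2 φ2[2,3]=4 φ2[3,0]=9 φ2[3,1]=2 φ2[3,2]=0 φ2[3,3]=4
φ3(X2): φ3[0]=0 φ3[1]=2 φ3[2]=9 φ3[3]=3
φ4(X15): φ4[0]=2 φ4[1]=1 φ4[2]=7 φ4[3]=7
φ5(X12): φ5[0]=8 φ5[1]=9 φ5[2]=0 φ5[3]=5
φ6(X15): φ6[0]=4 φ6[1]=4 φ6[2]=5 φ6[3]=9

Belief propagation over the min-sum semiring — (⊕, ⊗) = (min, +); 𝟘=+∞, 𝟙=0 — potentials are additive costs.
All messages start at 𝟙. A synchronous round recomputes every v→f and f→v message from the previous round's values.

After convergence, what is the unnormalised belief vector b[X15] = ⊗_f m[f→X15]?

init: all messages = 𝟙 over 4 values
r1 m[φ0→X15] = [0, 4, 2, 2]
r1 m[φ0→X2] = [2, 2, 0, 2]
r1 m[φ1→X8] = [0, 0, 1, 1]
r1 m[φ1→X2] = [1, 1, 0, 0]
r1 m[φ1→X12] = [0, 1, 1, 0]
r1 m[φ2→X8] = [3, 6, 2, 0]
r1 m[φ2→X4] = [3, 2, 0, 4]
r1 m[φ3→X2] = [0, 2, 9, 3]
r1 m[φ4→X15] = [2, 1, 7, 7]
r1 m[φ5→X12] = [8, 9, 0, 5]
r1 m[φ6→X15] = [4, 4, 5, 9]
r1 m[X15→φ0] = [0, 0, 0, 0]
r1 m[X15→φ4] = [0, 0, 0, 0]
r1 m[X15→φ6] = [0, 0, 0, 0]
r1 m[X8→φ1] = [0, 0, 0, 0]
r1 m[X8→φ2] = [0, 0, 0, 0]
r1 m[X4→φ2] = [0, 0, 0, 0]
r1 m[X2→φ0] = [0, 0, 0, 0]
r1 m[X2→φ1] = [0, 0, 0, 0]
r1 m[X2→φ3] = [0, 0, 0, 0]
r1 m[X12→φ1] = [0, 0, 0, 0]
r1 m[X12→φ5] = [0, 0, 0, 0]
r2 m[φ0→X15] = [0, 4, 2, 2]
r2 m[φ0→X2] = [2, 2, 0, 2]
r2 m[φ1→X8] = [0, 0, 1, 1]
r2 m[φ1→X2] = [1, 1, 0, 0]
r2 m[φ1→X12] = [0, 1, 1, 0]
r2 m[φ2→X8] = [3, 6, 2, 0]
r2 m[φ2→X4] = [3, 2, 0, 4]
r2 m[φ3→X2] = [0, 2, 9, 3]
r2 m[φ4→X15] = [2, 1, 7, 7]
r2 m[φ5→X12] = [8, 9, 0, 5]
r2 m[φ6→X15] = [4, 4, 5, 9]
r2 m[X15→φ0] = [6, 5, 12, 16]
r2 m[X15→φ4] = [4, 8, 7, 11]
r2 m[X15→φ6] = [2, 5, 9, 9]
r2 m[X8→φ1] = [3, 6, 2, 0]
r2 m[X8→φ2] = [0, 0, 1, 1]
r2 m[X4→φ2] = [0, 0, 0, 0]
r2 m[X2→φ0] = [1, 3, 9, 3]
r2 m[X2→φ1] = [2, 4, 9, 5]
r2 m[X2→φ3] = [3, 3, 0, 2]
r2 m[X12→φ1] = [8, 9, 0, 5]
r2 m[X12→φ5] = [0, 1, 1, 0]
r3 m[φ0→X15] = [3, 7, 6, 5]
r3 m[φ0→X2] = [8, 11, 6, 8]
r3 m[φ1→X8] = [6, 5, 9, 10]
r3 m[φ1→X2] = [8, 7, 1, 4]
r3 m[φ1→X12] = [6, 5, 9, 6]
r3 m[φ2→X8] = [3, 6, 2, 0]
r3 m[φ2→X4] = [3, 3, 1, 5]
r3 m[φ3→X2] = [0, 2, 9, 3]
r3 m[φ4→X15] = [2, 1, 7, 7]
r3 m[φ5→X12] = [8, 9, 0, 5]
r3 m[φ6→X15] = [4, 4, 5, 9]
r3 m[X15→φ0] = [6, 5, 12, 16]
r3 m[X15→φ4] = [4, 8, 7, 11]
r3 m[X15→φ6] = [2, 5, 9, 9]
r3 m[X8→φ1] = [3, 6, 2, 0]
r3 m[X8→φ2] = [0, 0, 1, 1]
r3 m[X4→φ2] = [0, 0, 0, 0]
r3 m[X2→φ0] = [1, 3, 9, 3]
r3 m[X2→φ1] = [2, 4, 9, 5]
r3 m[X2→φ3] = [3, 3, 0, 2]
r3 m[X12→φ1] = [8, 9, 0, 5]
r3 m[X12→φ5] = [0, 1, 1, 0]
r4 m[φ0→X15] = [3, 7, 6, 5]
r4 m[φ0→X2] = [8, 11, 6, 8]
r4 m[φ1→X8] = [6, 5, 9, 10]
r4 m[φ1→X2] = [8, 7, 1, 4]
r4 m[φ1→X12] = [6, 5, 9, 6]
r4 m[φ2→X8] = [3, 6, 2, 0]
r4 m[φ2→X4] = [3, 3, 1, 5]
r4 m[φ3→X2] = [0, 2, 9, 3]
r4 m[φ4→X15] = [2, 1, 7, 7]
r4 m[φ5→X12] = [8, 9, 0, 5]
r4 m[φ6→X15] = [4, 4, 5, 9]
r4 m[X15→φ0] = [6, 5, 12, 16]
r4 m[X15→φ4] = [7, 11, 11, 14]
r4 m[X15→φ6] = [5, 8, 13, 12]
r4 m[X8→φ1] = [3, 6, 2, 0]
r4 m[X8→φ2] = [6, 5, 9, 10]
r4 m[X4→φ2] = [0, 0, 0, 0]
r4 m[X2→φ0] = [8, 9, 10, 7]
r4 m[X2→φ1] = [8, 13, 15, 11]
r4 m[X2→φ3] = [16, 18, 7, 12]
r4 m[X12→φ1] = [8, 9, 0, 5]
r4 m[X12→φ5] = [6, 5, 9, 6]
r5 m[φ0→X15] = [9, 11, 12, 9]
r5 m[φ0→X2] = [8, 11, 6, 8]
r5 m[φ1→X8] = [12, 11, 15, 16]
r5 m[φ1→X2] = [8, 7, 1, 4]
r5 m[φ1→X12] = [13, 11, 15, 12]
r5 m[φ2→X8] = [3, 6, 2, 0]
r5 m[φ2→X4] = [9, 11, 10, 12]
r5 m[φ3→X2] = [0, 2, 9, 3]
r5 m[φ4→X15] = [2, 1, 7, 7]
r5 m[φ5→X12] = [8, 9, 0, 5]
r5 m[φ6→X15] = [4, 4, 5, 9]
r5 m[X15→φ0] = [6, 5, 12, 16]
r5 m[X15→φ4] = [7, 11, 11, 14]
r5 m[X15→φ6] = [5, 8, 13, 12]
r5 m[X8→φ1] = [3, 6, 2, 0]
r5 m[X8→φ2] = [6, 5, 9, 10]
r5 m[X4→φ2] = [0, 0, 0, 0]
r5 m[X2→φ0] = [8, 9, 10, 7]
r5 m[X2→φ1] = [8, 13, 15, 11]
r5 m[X2→φ3] = [16, 18, 7, 12]
r5 m[X12→φ1] = [8, 9, 0, 5]
r5 m[X12→φ5] = [6, 5, 9, 6]
r6 m[φ0→X15] = [9, 11, 12, 9]
r6 m[φ0→X2] = [8, 11, 6, 8]
r6 m[φ1→X8] = [12, 11, 15, 16]
r6 m[φ1→X2] = [8, 7, 1, 4]
r6 m[φ1→X12] = [13, 11, 15, 12]
r6 m[φ2→X8] = [3, 6, 2, 0]
r6 m[φ2→X4] = [9, 11, 10, 12]
r6 m[φ3→X2] = [0, 2, 9, 3]
r6 m[φ4→X15] = [2, 1, 7, 7]
r6 m[φ5→X12] = [8, 9, 0, 5]
r6 m[φ6→X15] = [4, 4, 5, 9]
r6 m[X15→φ0] = [6, 5, 12, 16]
r6 m[X15→φ4] = [13, 15, 17, 18]
r6 m[X15→φ6] = [11, 12, 19, 16]
r6 m[X8→φ1] = [3, 6, 2, 0]
r6 m[X8→φ2] = [12, 11, 15, 16]
r6 m[X4→φ2] = [0, 0, 0, 0]
r6 m[X2→φ0] = [8, 9, 10, 7]
r6 m[X2→φ1] = [8, 13, 15, 11]
r6 m[X2→φ3] = [16, 18, 7, 12]
r6 m[X12→φ1] = [8, 9, 0, 5]
r6 m[X12→φ5] = [13, 11, 15, 12]
r7 m[φ0→X15] = [9, 11, 12, 9]
r7 m[φ0→X2] = [8, 11, 6, 8]
r7 m[φ1→X8] = [12, 11, 15, 16]
r7 m[φ1→X2] = [8, 7, 1, 4]
r7 m[φ1→X12] = [13, 11, 15, 12]
r7 m[φ2→X8] = [3, 6, 2, 0]
r7 m[φ2→X4] = [15, 17, 16, 18]
r7 m[φ3→X2] = [0, 2, 9, 3]
r7 m[φ4→X15] = [2, 1, 7, 7]
r7 m[φ5→X12] = [8, 9, 0, 5]
r7 m[φ6→X15] = [4, 4, 5, 9]
r7 m[X15→φ0] = [6, 5, 12, 16]
r7 m[X15→φ4] = [13, 15, 17, 18]
r7 m[X15→φ6] = [11, 12, 19, 16]
r7 m[X8→φ1] = [3, 6, 2, 0]
r7 m[X8→φ2] = [12, 11, 15, 16]
r7 m[X4→φ2] = [0, 0, 0, 0]
r7 m[X2→φ0] = [8, 9, 10, 7]
r7 m[X2→φ1] = [8, 13, 15, 11]
r7 m[X2→φ3] = [16, 18, 7, 12]
r7 m[X12→φ1] = [8, 9, 0, 5]
r7 m[X12→φ5] = [13, 11, 15, 12]
r8 m[φ0→X15] = [9, 11, 12, 9]
r8 m[φ0→X2] = [8, 11, 6, 8]
r8 m[φ1→X8] = [12, 11, 15, 16]
r8 m[φ1→X2] = [8, 7, 1, 4]
r8 m[φ1→X12] = [13, 11, 15, 12]
r8 m[φ2→X8] = [3, 6, 2, 0]
r8 m[φ2→X4] = [15, 17, 16, 18]
r8 m[φ3→X2] = [0, 2, 9, 3]
r8 m[φ4→X15] = [2, 1, 7, 7]
r8 m[φ5→X12] = [8, 9, 0, 5]
r8 m[φ6→X15] = [4, 4, 5, 9]
r8 m[X15→φ0] = [6, 5, 12, 16]
r8 m[X15→φ4] = [13, 15, 17, 18]
r8 m[X15→φ6] = [11, 12, 19, 16]
r8 m[X8→φ1] = [3, 6, 2, 0]
r8 m[X8→φ2] = [12, 11, 15, 16]
r8 m[X4→φ2] = [0, 0, 0, 0]
r8 m[X2→φ0] = [8, 9, 10, 7]
r8 m[X2→φ1] = [8, 13, 15, 11]
r8 m[X2→φ3] = [16, 18, 7, 12]
r8 m[X12→φ1] = [8, 9, 0, 5]
r8 m[X12→φ5] = [13, 11, 15, 12]
fixed point reached at round 8
b[X15] = ⊗ incoming = [15, 16, 24, 25]

b[X15] = [15, 16, 24, 25]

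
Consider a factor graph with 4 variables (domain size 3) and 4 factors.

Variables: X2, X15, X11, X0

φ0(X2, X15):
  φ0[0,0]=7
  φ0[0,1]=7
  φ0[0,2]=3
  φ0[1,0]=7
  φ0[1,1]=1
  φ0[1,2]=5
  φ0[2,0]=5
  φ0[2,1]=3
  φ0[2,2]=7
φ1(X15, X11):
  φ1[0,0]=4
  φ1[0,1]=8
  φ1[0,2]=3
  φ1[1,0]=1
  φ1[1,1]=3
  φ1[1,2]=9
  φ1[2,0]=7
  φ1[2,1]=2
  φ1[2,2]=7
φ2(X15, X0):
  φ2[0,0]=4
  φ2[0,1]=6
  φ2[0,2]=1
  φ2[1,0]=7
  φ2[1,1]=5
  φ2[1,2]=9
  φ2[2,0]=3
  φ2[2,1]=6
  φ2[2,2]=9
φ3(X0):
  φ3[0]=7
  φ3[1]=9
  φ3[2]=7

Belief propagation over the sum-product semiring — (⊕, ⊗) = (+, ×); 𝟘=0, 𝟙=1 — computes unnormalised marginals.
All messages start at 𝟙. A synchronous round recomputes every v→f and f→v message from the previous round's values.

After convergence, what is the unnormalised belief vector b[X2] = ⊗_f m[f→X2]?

b[X2] = [30256, 22426, 28254]

init: all messages = 𝟙 over 3 values
r1 m[φ0→X2] = [17, 13, 15]
r1 m[φ0→X15] = [19, 11, 15]
r1 m[φ1→X15] = [15, 13, 16]
r1 m[φ1→X11] = [12, 13, 19]
r1 m[φ2→X15] = [11, 21, 18]
r1 m[φ2→X0] = [14, 17, 19]
r1 m[φ3→X0] = [7, 9, 7]
r1 m[X2→φ0] = [1, 1, 1]
r1 m[X15→φ0] = [1, 1, 1]
r1 m[X15→φ1] = [1, 1, 1]
r1 m[X15→φ2] = [1, 1, 1]
r1 m[X11→φ1] = [1, 1, 1]
r1 m[X0→φ2] = [1, 1, 1]
r1 m[X0→φ3] = [1, 1, 1]
r2 m[φ0→X2] = [17, 13, 15]
r2 m[φ0→X15] = [19, 11, 15]
r2 m[φ1→X15] = [15, 13, 16]
r2 m[φ1→X11] = [12, 13, 19]
r2 m[φ2→X15] = [11, 21, 18]
r2 m[φ2→X0] = [14, 17, 19]
r2 m[φ3→X0] = [7, 9, 7]
r2 m[X2→φ0] = [1, 1, 1]
r2 m[X15→φ0] = [165, 273, 288]
r2 m[X15→φ1] = [209, 231, 270]
r2 m[X15→φ2] = [285, 143, 240]
r2 m[X11→φ1] = [1, 1, 1]
r2 m[X0→φ2] = [7, 9, 7]
r2 m[X0→φ3] = [14, 17, 19]
r3 m[φ0→X2] = [3930, 2868, 3660]
r3 m[φ0→X15] = [19, 11, 15]
r3 m[φ1→X15] = [15, 13, 16]
r3 m[φ1→X11] = [2957, 2905, 4596]
r3 m[φ2→X15] = [89, 157, 138]
r3 m[φ2→X0] = [2861, 3865, 3732]
r3 m[φ3→X0] = [7, 9, 7]
r3 m[X2→φ0] = [1, 1, 1]
r3 m[X15→φ0] = [165, 273, 288]
r3 m[X15→φ1] = [209, 231, 270]
r3 m[X15→φ2] = [285, 143, 240]
r3 m[X11→φ1] = [1, 1, 1]
r3 m[X0→φ2] = [7, 9, 7]
r3 m[X0→φ3] = [14, 17, 19]
r4 m[φ0→X2] = [3930, 2868, 3660]
r4 m[φ0→X15] = [19, 11, 15]
r4 m[φ1→X15] = [15, 13, 16]
r4 m[φ1→X11] = [2957, 2905, 4596]
r4 m[φ2→X15] = [89, 157, 138]
r4 m[φ2→X0] = [2861, 3865, 3732]
r4 m[φ3→X0] = [7, 9, 7]
r4 m[X2→φ0] = [1, 1, 1]
r4 m[X15→φ0] = [1335, 2041, 2208]
r4 m[X15→φ1] = [1691, 1727, 2070]
r4 m[X15→φ2] = [285, 143, 240]
r4 m[X11→φ1] = [1, 1, 1]
r4 m[X0→φ2] = [7, 9, 7]
r4 m[X0→φ3] = [2861, 3865, 3732]
r5 m[φ0→X2] = [30256, 22426, 28254]
r5 m[φ0→X15] = [19, 11, 15]
r5 m[φ1→X15] = [15, 13, 16]
r5 m[φ1→X11] = [22981, 22849, 35106]
r5 m[φ2→X15] = [89, 157, 138]
r5 m[φ2→X0] = [2861, 3865, 3732]
r5 m[φ3→X0] = [7, 9, 7]
r5 m[X2→φ0] = [1, 1, 1]
r5 m[X15→φ0] = [1335, 2041, 2208]
r5 m[X15→φ1] = [1691, 1727, 2070]
r5 m[X15→φ2] = [285, 143, 240]
r5 m[X11→φ1] = [1, 1, 1]
r5 m[X0→φ2] = [7, 9, 7]
r5 m[X0→φ3] = [2861, 3865, 3732]
r6 m[φ0→X2] = [30256, 22426, 28254]
r6 m[φ0→X15] = [19, 11, 15]
r6 m[φ1→X15] = [15, 13, 16]
r6 m[φ1→X11] = [22981, 22849, 35106]
r6 m[φ2→X15] = [89, 157, 138]
r6 m[φ2→X0] = [2861, 3865, 3732]
r6 m[φ3→X0] = [7, 9, 7]
r6 m[X2→φ0] = [1, 1, 1]
r6 m[X15→φ0] = [1335, 2041, 2208]
r6 m[X15→φ1] = [1691, 1727, 2070]
r6 m[X15→φ2] = [285, 143, 240]
r6 m[X11→φ1] = [1, 1, 1]
r6 m[X0→φ2] = [7, 9, 7]
r6 m[X0→φ3] = [2861, 3865, 3732]
fixed point reached at round 6
b[X2] = ⊗ incoming = [30256, 22426, 28254]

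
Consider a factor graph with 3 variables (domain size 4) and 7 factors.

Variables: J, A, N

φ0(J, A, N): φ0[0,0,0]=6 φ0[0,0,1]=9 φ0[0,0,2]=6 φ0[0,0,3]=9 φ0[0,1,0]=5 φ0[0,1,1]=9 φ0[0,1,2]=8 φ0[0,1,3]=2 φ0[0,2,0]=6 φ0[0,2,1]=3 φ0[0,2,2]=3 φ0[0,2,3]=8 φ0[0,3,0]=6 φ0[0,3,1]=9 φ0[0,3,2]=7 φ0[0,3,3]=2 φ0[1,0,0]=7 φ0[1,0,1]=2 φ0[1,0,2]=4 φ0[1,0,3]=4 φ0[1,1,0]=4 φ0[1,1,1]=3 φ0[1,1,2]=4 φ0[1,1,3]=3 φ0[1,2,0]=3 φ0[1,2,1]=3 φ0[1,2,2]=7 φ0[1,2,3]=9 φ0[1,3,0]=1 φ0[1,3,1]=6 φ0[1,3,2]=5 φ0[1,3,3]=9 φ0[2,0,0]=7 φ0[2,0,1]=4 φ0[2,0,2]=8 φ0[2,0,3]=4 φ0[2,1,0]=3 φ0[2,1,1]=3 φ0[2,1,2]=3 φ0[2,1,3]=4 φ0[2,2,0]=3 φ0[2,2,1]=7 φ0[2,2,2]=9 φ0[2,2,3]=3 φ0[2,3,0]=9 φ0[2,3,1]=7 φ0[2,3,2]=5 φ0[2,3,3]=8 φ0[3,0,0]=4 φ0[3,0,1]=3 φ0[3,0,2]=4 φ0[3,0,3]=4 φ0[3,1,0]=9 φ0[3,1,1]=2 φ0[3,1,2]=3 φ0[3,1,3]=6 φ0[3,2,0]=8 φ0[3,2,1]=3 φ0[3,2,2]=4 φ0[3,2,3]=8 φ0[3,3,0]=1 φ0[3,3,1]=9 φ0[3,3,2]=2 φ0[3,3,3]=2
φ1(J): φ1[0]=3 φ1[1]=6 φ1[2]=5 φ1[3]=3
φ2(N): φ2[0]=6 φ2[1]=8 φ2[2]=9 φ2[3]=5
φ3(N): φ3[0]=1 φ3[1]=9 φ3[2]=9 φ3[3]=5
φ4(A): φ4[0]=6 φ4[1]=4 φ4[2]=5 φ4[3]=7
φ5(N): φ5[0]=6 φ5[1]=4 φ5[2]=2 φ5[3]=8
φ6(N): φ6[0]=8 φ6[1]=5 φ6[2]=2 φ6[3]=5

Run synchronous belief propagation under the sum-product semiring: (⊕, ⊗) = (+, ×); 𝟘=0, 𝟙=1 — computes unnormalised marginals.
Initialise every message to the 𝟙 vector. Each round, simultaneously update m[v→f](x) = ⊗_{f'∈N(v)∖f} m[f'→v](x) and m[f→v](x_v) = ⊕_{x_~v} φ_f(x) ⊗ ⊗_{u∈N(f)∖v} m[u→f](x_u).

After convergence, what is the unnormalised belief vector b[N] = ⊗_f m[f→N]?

b[N] = [531360, 2738880, 636984, 2073000]

init: all messages = 𝟙 over 4 values
r1 m[φ0→J] = [98, 74, 87, 72]
r1 m[φ0→A] = [85, 71, 87, 88]
r1 m[φ0→N] = [82, 82, 82, 85]
r1 m[φ1→J] = [3, 6, 5, 3]
r1 m[φ2→N] = [6, 8, 9, 5]
r1 m[φ3→N] = [1, 9, 9, 5]
r1 m[φ4→A] = [6, 4, 5, 7]
r1 m[φ5→N] = [6, 4, 2, 8]
r1 m[φ6→N] = [8, 5, 2, 5]
r1 m[J→φ0] = [1, 1, 1, 1]
r1 m[J→φ1] = [1, 1, 1, 1]
r1 m[A→φ0] = [1, 1, 1, 1]
r1 m[A→φ4] = [1, 1, 1, 1]
r1 m[N→φ0] = [1, 1, 1, 1]
r1 m[N→φ2] = [1, 1, 1, 1]
r1 m[N→φ3] = [1, 1, 1, 1]
r1 m[N→φ5] = [1, 1, 1, 1]
r1 m[N→φ6] = [1, 1, 1, 1]
r2 m[φ0→J] = [98, 74, 87, 72]
r2 m[φ0→A] = [85, 71, 87, 88]
r2 m[φ0→N] = [82, 82, 82, 85]
r2 m[φ1→J] = [3, 6, 5, 3]
r2 m[φ2→N] = [6, 8, 9, 5]
r2 m[φ3→N] = [1, 9, 9, 5]
r2 m[φ4→A] = [6, 4, 5, 7]
r2 m[φ5→N] = [6, 4, 2, 8]
r2 m[φ6→N] = [8, 5, 2, 5]
r2 m[J→φ0] = [3, 6, 5, 3]
r2 m[J→φ1] = [98, 74, 87, 72]
r2 m[A→φ0] = [6, 4, 5, 7]
r2 m[A→φ4] = [85, 71, 87, 88]
r2 m[N→φ0] = [288, 1440, 324, 1000]
r2 m[N→φ2] = [3936, 14760, 2952, 17000]
r2 m[N→φ3] = [23616, 13120, 2952, 17000]
r2 m[N→φ5] = [3936, 29520, 13284, 10625]
r2 m[N→φ6] = [2952, 23616, 13284, 17000]
r3 m[φ0→J] = [437552, 319320, 367176, 305256]
r3 m[φ0→A] = [242192, 203696, 275832, 333304]
r3 m[φ0→N] = [1845, 1902, 1966, 2073]
r3 m[φ1→J] = [3, 6, 5, 3]
r3 m[φ2→N] = [6, 8, 9, 5]
r3 m[φ3→N] = [1, 9, 9, 5]
r3 m[φ4→A] = [6, 4, 5, 7]
r3 m[φ5→N] = [6, 4, 2, 8]
r3 m[φ6→N] = [8, 5, 2, 5]
r3 m[J→φ0] = [3, 6, 5, 3]
r3 m[J→φ1] = [98, 74, 87, 72]
r3 m[A→φ0] = [6, 4, 5, 7]
r3 m[A→φ4] = [85, 71, 87, 88]
r3 m[N→φ0] = [288, 1440, 324, 1000]
r3 m[N→φ2] = [3936, 14760, 2952, 17000]
r3 m[N→φ3] = [23616, 13120, 2952, 17000]
r3 m[N→φ5] = [3936, 29520, 13284, 10625]
r3 m[N→φ6] = [2952, 23616, 13284, 17000]
r4 m[φ0→J] = [437552, 319320, 367176, 305256]
r4 m[φ0→A] = [242192, 203696, 275832, 333304]
r4 m[φ0→N] = [1845, 1902, 1966, 2073]
r4 m[φ1→J] = [3, 6, 5, 3]
r4 m[φ2→N] = [6, 8, 9, 5]
r4 m[φ3→N] = [1, 9, 9, 5]
r4 m[φ4→A] = [6, 4, 5, 7]
r4 m[φ5→N] = [6, 4, 2, 8]
r4 m[φ6→N] = [8, 5, 2, 5]
r4 m[J→φ0] = [3, 6, 5, 3]
r4 m[J→φ1] = [437552, 319320, 367176, 305256]
r4 m[A→φ0] = [6, 4, 5, 7]
r4 m[A→φ4] = [242192, 203696, 275832, 333304]
r4 m[N→φ0] = [288, 1440, 324, 1000]
r4 m[N→φ2] = [88560, 342360, 70776, 414600]
r4 m[N→φ3] = [531360, 304320, 70776, 414600]
r4 m[N→φ5] = [88560, 684720, 318492, 259125]
r4 m[N→φ6] = [66420, 547776, 318492, 414600]
r5 m[φ0→J] = [437552, 319320, 367176, 305256]
r5 m[φ0→A] = [242192, 203696, 275832, 333304]
r5 m[φ0→N] = [1845, 1902, 1966, 2073]
r5 m[φ1→J] = [3, 6, 5, 3]
r5 m[φ2→N] = [6, 8, 9, 5]
r5 m[φ3→N] = [1, 9, 9, 5]
r5 m[φ4→A] = [6, 4, 5, 7]
r5 m[φ5→N] = [6, 4, 2, 8]
r5 m[φ6→N] = [8, 5, 2, 5]
r5 m[J→φ0] = [3, 6, 5, 3]
r5 m[J→φ1] = [437552, 319320, 367176, 305256]
r5 m[A→φ0] = [6, 4, 5, 7]
r5 m[A→φ4] = [242192, 203696, 275832, 333304]
r5 m[N→φ0] = [288, 1440, 324, 1000]
r5 m[N→φ2] = [88560, 342360, 70776, 414600]
r5 m[N→φ3] = [531360, 304320, 70776, 414600]
r5 m[N→φ5] = [88560, 684720, 318492, 259125]
r5 m[N→φ6] = [66420, 547776, 318492, 414600]
fixed point reached at round 5
b[N] = ⊗ incoming = [531360, 2738880, 636984, 2073000]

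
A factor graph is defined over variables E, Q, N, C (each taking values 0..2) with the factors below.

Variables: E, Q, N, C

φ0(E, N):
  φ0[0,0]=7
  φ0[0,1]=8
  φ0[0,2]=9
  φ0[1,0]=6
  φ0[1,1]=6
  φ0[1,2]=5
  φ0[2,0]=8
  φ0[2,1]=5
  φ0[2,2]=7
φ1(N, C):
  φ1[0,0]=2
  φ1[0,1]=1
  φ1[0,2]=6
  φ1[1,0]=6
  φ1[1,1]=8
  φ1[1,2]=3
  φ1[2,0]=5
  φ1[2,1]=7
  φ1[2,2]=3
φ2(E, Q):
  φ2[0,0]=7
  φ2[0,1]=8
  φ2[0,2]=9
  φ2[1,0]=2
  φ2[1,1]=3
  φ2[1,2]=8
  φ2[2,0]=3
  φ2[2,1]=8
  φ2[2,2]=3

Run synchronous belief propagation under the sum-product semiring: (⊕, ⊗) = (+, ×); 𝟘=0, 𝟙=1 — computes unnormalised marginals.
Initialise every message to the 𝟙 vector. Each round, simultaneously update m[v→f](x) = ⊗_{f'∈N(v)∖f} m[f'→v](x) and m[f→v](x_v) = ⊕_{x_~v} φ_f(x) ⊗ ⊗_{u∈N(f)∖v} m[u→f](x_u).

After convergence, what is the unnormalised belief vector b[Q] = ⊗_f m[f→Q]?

init: all messages = 𝟙 over 3 values
r1 m[φ0→E] = [24, 17, 20]
r1 m[φ0→N] = [21, 19, 21]
r1 m[φ1→N] = [9, 17, 15]
r1 m[φ1→C] = [13, 16, 12]
r1 m[φ2→E] = [24, 13, 14]
r1 m[φ2→Q] = [12, 19, 20]
r1 m[E→φ0] = [1, 1, 1]
r1 m[E→φ2] = [1, 1, 1]
r1 m[Q→φ2] = [1, 1, 1]
r1 m[N→φ0] = [1, 1, 1]
r1 m[N→φ1] = [1, 1, 1]
r1 m[C→φ1] = [1, 1, 1]
r2 m[φ0→E] = [24, 17, 20]
r2 m[φ0→N] = [21, 19, 21]
r2 m[φ1→N] = [9, 17, 15]
r2 m[φ1→C] = [13, 16, 12]
r2 m[φ2→E] = [24, 13, 14]
r2 m[φ2→Q] = [12, 19, 20]
r2 m[E→φ0] = [24, 13, 14]
r2 m[E→φ2] = [24, 17, 20]
r2 m[Q→φ2] = [1, 1, 1]
r2 m[N→φ0] = [9, 17, 15]
r2 m[N→φ1] = [21, 19, 21]
r2 m[C→φ1] = [1, 1, 1]
r3 m[φ0→E] = [334, 231, 262]
r3 m[φ0→N] = [358, 340, 379]
r3 m[φ1→N] = [9, 17, 15]
r3 m[φ1→C] = [261, 320, 246]
r3 m[φ2→E] = [24, 13, 14]
r3 m[φ2→Q] = [262, 403, 412]
r3 m[E→φ0] = [24, 13, 14]
r3 m[E→φ2] = [24, 17, 20]
r3 m[Q→φ2] = [1, 1, 1]
r3 m[N→φ0] = [9, 17, 15]
r3 m[N→φ1] = [21, 19, 21]
r3 m[C→φ1] = [1, 1, 1]
r4 m[φ0→E] = [334, 231, 262]
r4 m[φ0→N] = [358, 340, 379]
r4 m[φ1→N] = [9, 17, 15]
r4 m[φ1→C] = [261, 320, 246]
r4 m[φ2→E] = [24, 13, 14]
r4 m[φ2→Q] = [262, 403, 412]
r4 m[E→φ0] = [24, 13, 14]
r4 m[E→φ2] = [334, 231, 262]
r4 m[Q→φ2] = [1, 1, 1]
r4 m[N→φ0] = [9, 17, 15]
r4 m[N→φ1] = [358, 340, 379]
r4 m[C→φ1] = [1, 1, 1]
r5 m[φ0→E] = [334, 231, 262]
r5 m[φ0→N] = [358, 340, 379]
r5 m[φ1→N] = [9, 17, 15]
r5 m[φ1→C] = [4651, 5731, 4305]
r5 m[φ2→E] = [24, 13, 14]
r5 m[φ2→Q] = [3586, 5461, 5640]
r5 m[E→φ0] = [24, 13, 14]
r5 m[E→φ2] = [334, 231, 262]
r5 m[Q→φ2] = [1, 1, 1]
r5 m[N→φ0] = [9, 17, 15]
r5 m[N→φ1] = [358, 340, 379]
r5 m[C→φ1] = [1, 1, 1]
r6 m[φ0→E] = [334, 231, 262]
r6 m[φ0→N] = [358, 340, 379]
r6 m[φ1→N] = [9, 17, 15]
r6 m[φ1→C] = [4651, 5731, 4305]
r6 m[φ2→E] = [24, 13, 14]
r6 m[φ2→Q] = [3586, 5461, 5640]
r6 m[E→φ0] = [24, 13, 14]
r6 m[E→φ2] = [334, 231, 262]
r6 m[Q→φ2] = [1, 1, 1]
r6 m[N→φ0] = [9, 17, 15]
r6 m[N→φ1] = [358, 340, 379]
r6 m[C→φ1] = [1, 1, 1]
fixed point reached at round 6
b[Q] = ⊗ incoming = [3586, 5461, 5640]

b[Q] = [3586, 5461, 5640]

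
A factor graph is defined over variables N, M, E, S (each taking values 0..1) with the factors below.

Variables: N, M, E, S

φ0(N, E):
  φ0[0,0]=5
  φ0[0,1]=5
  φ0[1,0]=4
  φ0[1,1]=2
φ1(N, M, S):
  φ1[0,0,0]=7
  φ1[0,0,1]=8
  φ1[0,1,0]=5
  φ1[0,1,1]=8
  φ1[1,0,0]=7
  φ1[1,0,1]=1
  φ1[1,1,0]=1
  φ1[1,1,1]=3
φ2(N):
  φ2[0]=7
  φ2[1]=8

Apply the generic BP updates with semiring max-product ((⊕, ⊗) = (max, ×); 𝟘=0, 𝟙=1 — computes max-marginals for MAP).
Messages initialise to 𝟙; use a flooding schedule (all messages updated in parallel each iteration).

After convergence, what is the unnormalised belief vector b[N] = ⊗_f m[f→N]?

init: all messages = 𝟙 over 2 values
r1 m[φ0→N] = [5, 4]
r1 m[φ0→E] = [5, 5]
r1 m[φ1→N] = [8, 7]
r1 m[φ1→M] = [8, 8]
r1 m[φ1→S] = [7, 8]
r1 m[φ2→N] = [7, 8]
r1 m[N→φ0] = [1, 1]
r1 m[N→φ1] = [1, 1]
r1 m[N→φ2] = [1, 1]
r1 m[M→φ1] = [1, 1]
r1 m[E→φ0] = [1, 1]
r1 m[S→φ1] = [1, 1]
r2 m[φ0→N] = [5, 4]
r2 m[φ0→E] = [5, 5]
r2 m[φ1→N] = [8, 7]
r2 m[φ1→M] = [8, 8]
r2 m[φ1→S] = [7, 8]
r2 m[φ2→N] = [7, 8]
r2 m[N→φ0] = [56, 56]
r2 m[N→φ1] = [35, 32]
r2 m[N→φ2] = [40, 28]
r2 m[M→φ1] = [1, 1]
r2 m[E→φ0] = [1, 1]
r2 m[S→φ1] = [1, 1]
r3 m[φ0→N] = [5, 4]
r3 m[φ0→E] = [280, 280]
r3 m[φ1→N] = [8, 7]
r3 m[φ1→M] = [280, 280]
r3 m[φ1→S] = [245, 280]
r3 m[φ2→N] = [7, 8]
r3 m[N→φ0] = [56, 56]
r3 m[N→φ1] = [35, 32]
r3 m[N→φ2] = [40, 28]
r3 m[M→φ1] = [1, 1]
r3 m[E→φ0] = [1, 1]
r3 m[S→φ1] = [1, 1]
r4 m[φ0→N] = [5, 4]
r4 m[φ0→E] = [280, 280]
r4 m[φ1→N] = [8, 7]
r4 m[φ1→M] = [280, 280]
r4 m[φ1→S] = [245, 280]
r4 m[φ2→N] = [7, 8]
r4 m[N→φ0] = [56, 56]
r4 m[N→φ1] = [35, 32]
r4 m[N→φ2] = [40, 28]
r4 m[M→φ1] = [1, 1]
r4 m[E→φ0] = [1, 1]
r4 m[S→φ1] = [1, 1]
fixed point reached at round 4
b[N] = ⊗ incoming = [280, 224]

b[N] = [280, 224]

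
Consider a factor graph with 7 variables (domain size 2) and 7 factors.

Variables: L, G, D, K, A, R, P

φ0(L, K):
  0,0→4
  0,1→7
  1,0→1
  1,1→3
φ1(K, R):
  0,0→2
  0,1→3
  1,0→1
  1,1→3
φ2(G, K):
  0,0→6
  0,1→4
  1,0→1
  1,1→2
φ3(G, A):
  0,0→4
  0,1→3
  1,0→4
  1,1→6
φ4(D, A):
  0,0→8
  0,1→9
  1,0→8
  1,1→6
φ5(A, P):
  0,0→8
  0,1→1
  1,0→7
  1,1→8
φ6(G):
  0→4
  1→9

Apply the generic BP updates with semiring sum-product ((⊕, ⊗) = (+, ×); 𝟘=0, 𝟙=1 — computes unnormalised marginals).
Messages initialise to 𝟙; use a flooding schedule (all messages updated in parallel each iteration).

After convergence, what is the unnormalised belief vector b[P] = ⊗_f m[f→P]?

init: all messages = 𝟙 over 2 values
r1 m[φ0→L] = [11, 4]
r1 m[φ0→K] = [5, 10]
r1 m[φ1→K] = [5, 4]
r1 m[φ1→R] = [3, 6]
r1 m[φ2→G] = [10, 3]
r1 m[φ2→K] = [7, 6]
r1 m[φ3→G] = [7, 10]
r1 m[φ3→A] = [8, 9]
r1 m[φ4→D] = [17, 14]
r1 m[φ4→A] = [16, 15]
r1 m[φ5→A] = [9, 15]
r1 m[φ5→P] = [15, 9]
r1 m[φ6→G] = [4, 9]
r1 m[L→φ0] = [1, 1]
r1 m[G→φ2] = [1, 1]
r1 m[G→φ3] = [1, 1]
r1 m[G→φ6] = [1, 1]
r1 m[D→φ4] = [1, 1]
r1 m[K→φ0] = [1, 1]
r1 m[K→φ1] = [1, 1]
r1 m[K→φ2] = [1, 1]
r1 m[A→φ3] = [1, 1]
r1 m[A→φ4] = [1, 1]
r1 m[A→φ5] = [1, 1]
r1 m[R→φ1] = [1, 1]
r1 m[P→φ5] = [1, 1]
r2 m[φ0→L] = [11, 4]
r2 m[φ0→K] = [5, 10]
r2 m[φ1→K] = [5, 4]
r2 m[φ1→R] = [3, 6]
r2 m[φ2→G] = [10, 3]
r2 m[φ2→K] = [7, 6]
r2 m[φ3→G] = [7, 10]
r2 m[φ3→A] = [8, 9]
r2 m[φ4→D] = [17, 14]
r2 m[φ4→A] = [16, 15]
r2 m[φ5→A] = [9, 15]
r2 m[φ5→P] = [15, 9]
r2 m[φ6→G] = [4, 9]
r2 m[L→φ0] = [1, 1]
r2 m[G→φ2] = [28, 90]
r2 m[G→φ3] = [40, 27]
r2 m[G→φ6] = [70, 30]
r2 m[D→φ4] = [1, 1]
r2 m[K→φ0] = [35, 24]
r2 m[K→φ1] = [35, 60]
r2 m[K→φ2] = [25, 40]
r2 m[A→φ3] = [144, 225]
r2 m[A→φ4] = [72, 135]
r2 m[A→φ5] = [128, 135]
r2 m[R→φ1] = [1, 1]
r2 m[P→φ5] = [1, 1]
r3 m[φ0→L] = [308, 107]
r3 m[φ0→K] = [5, 10]
r3 m[φ1→K] = [5, 4]
r3 m[φ1→R] = [130, 285]
r3 m[φ2→G] = [310, 105]
r3 m[φ2→K] = [258, 292]
r3 m[φ3→G] = [1251, 1926]
r3 m[φ3→A] = [268, 282]
r3 m[φ4→D] = [1791, 1386]
r3 m[φ4→A] = [16, 15]
r3 m[φ5→A] = [9, 15]
r3 m[φ5→P] = [1969, 1208]
r3 m[φ6→G] = [4, 9]
r3 m[L→φ0] = [1, 1]
r3 m[G→φ2] = [28, 90]
r3 m[G→φ3] = [40, 27]
r3 m[G→φ6] = [70, 30]
r3 m[D→φ4] = [1, 1]
r3 m[K→φ0] = [35, 24]
r3 m[K→φ1] = [35, 60]
r3 m[K→φ2] = [25, 40]
r3 m[A→φ3] = [144, 225]
r3 m[A→φ4] = [72, 135]
r3 m[A→φ5] = [128, 135]
r3 m[R→φ1] = [1, 1]
r3 m[P→φ5] = [1, 1]
r4 m[φ0→L] = [308, 107]
r4 m[φ0→K] = [5, 10]
r4 m[φ1→K] = [5, 4]
r4 m[φ1→R] = [130, 285]
r4 m[φ2→G] = [310, 105]
r4 m[φ2→K] = [258, 292]
r4 m[φ3→G] = [1251, 1926]
r4 m[φ3→A] = [268, 282]
r4 m[φ4→D] = [1791, 1386]
r4 m[φ4→A] = [16, 15]
r4 m[φ5→A] = [9, 15]
r4 m[φ5→P] = [1969, 1208]
r4 m[φ6→G] = [4, 9]
r4 m[L→φ0] = [1, 1]
r4 m[G→φ2] = [5004, 17334]
r4 m[G→φ3] = [1240, 945]
r4 m[G→φ6] = [387810, 202230]
r4 m[D→φ4] = [1, 1]
r4 m[K→φ0] = [1290, 1168]
r4 m[K→φ1] = [1290, 2920]
r4 m[K→φ2] = [25, 40]
r4 m[A→φ3] = [144, 225]
r4 m[A→φ4] = [2412, 4230]
r4 m[A→φ5] = [4288, 4230]
r4 m[R→φ1] = [1, 1]
r4 m[P→φ5] = [1, 1]
r5 m[φ0→L] = [13336, 4794]
r5 m[φ0→K] = [5, 10]
r5 m[φ1→K] = [5, 4]
r5 m[φ1→R] = [5500, 12630]
r5 m[φ2→G] = [310, 105]
r5 m[φ2→K] = [47358, 54684]
r5 m[φ3→G] = [1251, 1926]
r5 m[φ3→A] = [8740, 9390]
r5 m[φ4→D] = [57366, 44676]
r5 m[φ4→A] = [16, 15]
r5 m[φ5→A] = [9, 15]
r5 m[φ5→P] = [63914, 38128]
r5 m[φ6→G] = [4, 9]
r5 m[L→φ0] = [1, 1]
r5 m[G→φ2] = [5004, 17334]
r5 m[G→φ3] = [1240, 945]
r5 m[G→φ6] = [387810, 202230]
r5 m[D→φ4] = [1, 1]
r5 m[K→φ0] = [1290, 1168]
r5 m[K→φ1] = [1290, 2920]
r5 m[K→φ2] = [25, 40]
r5 m[A→φ3] = [144, 225]
r5 m[A→φ4] = [2412, 4230]
r5 m[A→φ5] = [4288, 4230]
r5 m[R→φ1] = [1, 1]
r5 m[P→φ5] = [1, 1]
r6 m[φ0→L] = [13336, 4794]
r6 m[φ0→K] = [5, 10]
r6 m[φ1→K] = [5, 4]
r6 m[φ1→R] = [5500, 12630]
r6 m[φ2→G] = [310, 105]
r6 m[φ2→K] = [47358, 54684]
r6 m[φ3→G] = [1251, 1926]
r6 m[φ3→A] = [8740, 9390]
r6 m[φ4→D] = [57366, 44676]
r6 m[φ4→A] = [16, 15]
r6 m[φ5→A] = [9, 15]
r6 m[φ5→P] = [63914, 38128]
r6 m[φ6→G] = [4, 9]
r6 m[L→φ0] = [1, 1]
r6 m[G→φ2] = [5004, 17334]
r6 m[G→φ3] = [1240, 945]
r6 m[G→φ6] = [387810, 202230]
r6 m[D→φ4] = [1, 1]
r6 m[K→φ0] = [236790, 218736]
r6 m[K→φ1] = [236790, 546840]
r6 m[K→φ2] = [25, 40]
r6 m[A→φ3] = [144, 225]
r6 m[A→φ4] = [78660, 140850]
r6 m[A→φ5] = [139840, 140850]
r6 m[R→φ1] = [1, 1]
r6 m[P→φ5] = [1, 1]
r7 m[φ0→L] = [2478312, 892998]
r7 m[φ0→K] = [5, 10]
r7 m[φ1→K] = [5, 4]
r7 m[φ1→R] = [1020420, 2350890]
r7 m[φ2→G] = [310, 105]
r7 m[φ2→K] = [47358, 54684]
r7 m[φ3→G] = [1251, 1926]
r7 m[φ3→A] = [8740, 9390]
r7 m[φ4→D] = [1896930, 1474380]
r7 m[φ4→A] = [16, 15]
r7 m[φ5→A] = [9, 15]
r7 m[φ5→P] = [2104670, 1266640]
r7 m[φ6→G] = [4, 9]
r7 m[L→φ0] = [1, 1]
r7 m[G→φ2] = [5004, 17334]
r7 m[G→φ3] = [1240, 945]
r7 m[G→φ6] = [387810, 202230]
r7 m[D→φ4] = [1, 1]
r7 m[K→φ0] = [236790, 218736]
r7 m[K→φ1] = [236790, 546840]
r7 m[K→φ2] = [25, 40]
r7 m[A→φ3] = [144, 225]
r7 m[A→φ4] = [78660, 140850]
r7 m[A→φ5] = [139840, 140850]
r7 m[R→φ1] = [1, 1]
r7 m[P→φ5] = [1, 1]
r8 m[φ0→L] = [2478312, 892998]
r8 m[φ0→K] = [5, 10]
r8 m[φ1→K] = [5, 4]
r8 m[φ1→R] = [1020420, 2350890]
r8 m[φ2→G] = [310, 105]
r8 m[φ2→K] = [47358, 54684]
r8 m[φ3→G] = [1251, 1926]
r8 m[φ3→A] = [8740, 9390]
r8 m[φ4→D] = [1896930, 1474380]
r8 m[φ4→A] = [16, 15]
r8 m[φ5→A] = [9, 15]
r8 m[φ5→P] = [2104670, 1266640]
r8 m[φ6→G] = [4, 9]
r8 m[L→φ0] = [1, 1]
r8 m[G→φ2] = [5004, 17334]
r8 m[G→φ3] = [1240, 945]
r8 m[G→φ6] = [387810, 202230]
r8 m[D→φ4] = [1, 1]
r8 m[K→φ0] = [236790, 218736]
r8 m[K→φ1] = [236790, 546840]
r8 m[K→φ2] = [25, 40]
r8 m[A→φ3] = [144, 225]
r8 m[A→φ4] = [78660, 140850]
r8 m[A→φ5] = [139840, 140850]
r8 m[R→φ1] = [1, 1]
r8 m[P→φ5] = [1, 1]
fixed point reached at round 8
b[P] = ⊗ incoming = [2104670, 1266640]

b[P] = [2104670, 1266640]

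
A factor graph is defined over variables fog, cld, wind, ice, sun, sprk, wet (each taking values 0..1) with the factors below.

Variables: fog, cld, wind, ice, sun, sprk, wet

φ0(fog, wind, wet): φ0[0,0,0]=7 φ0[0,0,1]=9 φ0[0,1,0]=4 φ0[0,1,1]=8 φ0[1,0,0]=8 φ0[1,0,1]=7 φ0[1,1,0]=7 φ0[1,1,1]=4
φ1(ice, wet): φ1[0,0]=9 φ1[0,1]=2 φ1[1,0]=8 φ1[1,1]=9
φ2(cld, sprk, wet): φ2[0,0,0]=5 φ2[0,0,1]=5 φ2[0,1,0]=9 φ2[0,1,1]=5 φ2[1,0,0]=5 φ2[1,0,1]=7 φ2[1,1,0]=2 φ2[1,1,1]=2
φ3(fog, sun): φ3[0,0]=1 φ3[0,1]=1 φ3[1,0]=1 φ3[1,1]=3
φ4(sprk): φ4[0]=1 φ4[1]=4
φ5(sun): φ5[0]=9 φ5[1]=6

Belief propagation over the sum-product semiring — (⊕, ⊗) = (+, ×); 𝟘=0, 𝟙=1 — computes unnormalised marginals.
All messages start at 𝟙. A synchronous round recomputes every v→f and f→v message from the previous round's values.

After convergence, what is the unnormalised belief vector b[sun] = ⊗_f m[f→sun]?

init: all messages = 𝟙 over 2 values
r1 m[φ0→fog] = [28, 26]
r1 m[φ0→wind] = [31, 23]
r1 m[φ0→wet] = [26, 28]
r1 m[φ1→ice] = [11, 17]
r1 m[φ1→wet] = [17, 11]
r1 m[φ2→cld] = [24, 16]
r1 m[φ2→sprk] = [22, 18]
r1 m[φ2→wet] = [21, 19]
r1 m[φ3→fog] = [2, 4]
r1 m[φ3→sun] = [2, 4]
r1 m[φ4→sprk] = [1, 4]
r1 m[φ5→sun] = [9, 6]
r1 m[fog→φ0] = [1, 1]
r1 m[fog→φ3] = [1, 1]
r1 m[cld→φ2] = [1, 1]
r1 m[wind→φ0] = [1, 1]
r1 m[ice→φ1] = [1, 1]
r1 m[sun→φ3] = [1, 1]
r1 m[sun→φ5] = [1, 1]
r1 m[sprk→φ2] = [1, 1]
r1 m[sprk→φ4] = [1, 1]
r1 m[wet→φ0] = [1, 1]
r1 m[wet→φ1] = [1, 1]
r1 m[wet→φ2] = [1, 1]
r2 m[φ0→fog] = [28, 26]
r2 m[φ0→wind] = [31, 23]
r2 m[φ0→wet] = [26, 28]
r2 m[φ1→ice] = [11, 17]
r2 m[φ1→wet] = [17, 11]
r2 m[φ2→cld] = [24, 16]
r2 m[φ2→sprk] = [22, 18]
r2 m[φ2→wet] = [21, 19]
r2 m[φ3→fog] = [2, 4]
r2 m[φ3→sun] = [2, 4]
r2 m[φ4→sprk] = [1, 4]
r2 m[φ5→sun] = [9, 6]
r2 m[fog→φ0] = [2, 4]
r2 m[fog→φ3] = [28, 26]
r2 m[cld→φ2] = [1, 1]
r2 m[wind→φ0] = [1, 1]
r2 m[ice→φ1] = [1, 1]
r2 m[sun→φ3] = [9, 6]
r2 m[sun→φ5] = [2, 4]
r2 m[sprk→φ2] = [1, 4]
r2 m[sprk→φ4] = [22, 18]
r2 m[wet→φ0] = [357, 209]
r2 m[wet→φ1] = [546, 532]
r2 m[wet→φ2] = [442, 308]
r3 m[φ0→fog] = [7480, 7654]
r3 m[φ0→wind] = [26036, 19540]
r3 m[φ0→wet] = [82, 78]
r3 m[φ1→ice] = [5978, 9156]
r3 m[φ1→wet] = [17, 11]
r3 m[φ2→cld] = [25822, 10366]
r3 m[φ2→sprk] = [8116, 7018]
r3 m[φ2→wet] = [54, 40]
r3 m[φ3→fog] = [15, 27]
r3 m[φ3→sun] = [54, 106]
r3 m[φ4→sprk] = [1, 4]
r3 m[φ5→sun] = [9, 6]
r3 m[fog→φ0] = [2, 4]
r3 m[fog→φ3] = [28, 26]
r3 m[cld→φ2] = [1, 1]
r3 m[wind→φ0] = [1, 1]
r3 m[ice→φ1] = [1, 1]
r3 m[sun→φ3] = [9, 6]
r3 m[sun→φ5] = [2, 4]
r3 m[sprk→φ2] = [1, 4]
r3 m[sprk→φ4] = [22, 18]
r3 m[wet→φ0] = [357, 209]
r3 m[wet→φ1] = [546, 532]
r3 m[wet→φ2] = [442, 308]
r4 m[φ0→fog] = [7480, 7654]
r4 m[φ0→wind] = [26036, 19540]
r4 m[φ0→wet] = [82, 78]
r4 m[φ1→ice] = [5978, 9156]
r4 m[φ1→wet] = [17, 11]
r4 m[φ2→cld] = [25822, 10366]
r4 m[φ2→sprk] = [8116, 7018]
r4 m[φ2→wet] = [54, 40]
r4 m[φ3→fog] = [15, 27]
r4 m[φ3→sun] = [54, 106]
r4 m[φ4→sprk] = [1, 4]
r4 m[φ5→sun] = [9, 6]
r4 m[fog→φ0] = [15, 27]
r4 m[fog→φ3] = [7480, 7654]
r4 m[cld→φ2] = [1, 1]
r4 m[wind→φ0] = [1, 1]
r4 m[ice→φ1] = [1, 1]
r4 m[sun→φ3] = [9, 6]
r4 m[sun→φ5] = [54, 106]
r4 m[sprk→φ2] = [1, 4]
r4 m[sprk→φ4] = [8116, 7018]
r4 m[wet→φ0] = [918, 440]
r4 m[wet→φ1] = [4428, 3120]
r4 m[wet→φ2] = [1394, 858]
r5 m[φ0→fog] = [17578, 18610]
r5 m[φ0→wind] = [437238, 328902]
r5 m[φ0→wet] = [570, 552]
r5 m[φ1→ice] = [46092, 63504]
r5 m[φ1→wet] = [17, 11]
r5 m[φ2→cld] = [78604, 30992]
r5 m[φ2→sprk] = [24236, 21340]
r5 m[φ2→wet] = [54, 40]
r5 m[φ3→fog] = [15, 27]
r5 m[φ3→sun] = [15134, 30442]
r5 m[φ4→sprk] = [1, 4]
r5 m[φ5→sun] = [9, 6]
r5 m[fog→φ0] = [15, 27]
r5 m[fog→φ3] = [7480, 7654]
r5 m[cld→φ2] = [1, 1]
r5 m[wind→φ0] = [1, 1]
r5 m[ice→φ1] = [1, 1]
r5 m[sun→φ3] = [9, 6]
r5 m[sun→φ5] = [54, 106]
r5 m[sprk→φ2] = [1, 4]
r5 m[sprk→φ4] = [8116, 7018]
r5 m[wet→φ0] = [918, 440]
r5 m[wet→φ1] = [4428, 3120]
r5 m[wet→φ2] = [1394, 858]
r6 m[φ0→fog] = [17578, 18610]
r6 m[φ0→wind] = [437238, 328902]
r6 m[φ0→wet] = [570, 552]
r6 m[φ1→ice] = [46092, 63504]
r6 m[φ1→wet] = [17, 11]
r6 m[φ2→cld] = [78604, 30992]
r6 m[φ2→sprk] = [24236, 21340]
r6 m[φ2→wet] = [54, 40]
r6 m[φ3→fog] = [15, 27]
r6 m[φ3→sun] = [15134, 30442]
r6 m[φ4→sprk] = [1, 4]
r6 m[φ5→sun] = [9, 6]
r6 m[fog→φ0] = [15, 27]
r6 m[fog→φ3] = [17578, 18610]
r6 m[cld→φ2] = [1, 1]
r6 m[wind→φ0] = [1, 1]
r6 m[ice→φ1] = [1, 1]
r6 m[sun→φ3] = [9, 6]
r6 m[sun→φ5] = [15134, 30442]
r6 m[sprk→φ2] = [1, 4]
r6 m[sprk→φ4] = [24236, 21340]
r6 m[wet→φ0] = [918, 440]
r6 m[wet→φ1] = [30780, 22080]
r6 m[wet→φ2] = [9690, 6072]
r7 m[φ0→fog] = [17578, 18610]
r7 m[φ0→wind] = [437238, 328902]
r7 m[φ0→wet] = [570, 552]
r7 m[φ1→ice] = [321180, 444960]
r7 m[φ1→wet] = [17, 11]
r7 m[φ2→cld] = [549090, 217050]
r7 m[φ2→sprk] = [169764, 149094]
r7 m[φ2→wet] = [54, 40]
r7 m[φ3→fog] = [15, 27]
r7 m[φ3→sun] = [36188, 73408]
r7 m[φ4→sprk] = [1, 4]
r7 m[φ5→sun] = [9, 6]
r7 m[fog→φ0] = [15, 27]
r7 m[fog→φ3] = [17578, 18610]
r7 m[cld→φ2] = [1, 1]
r7 m[wind→φ0] = [1, 1]
r7 m[ice→φ1] = [1, 1]
r7 m[sun→φ3] = [9, 6]
r7 m[sun→φ5] = [15134, 30442]
r7 m[sprk→φ2] = [1, 4]
r7 m[sprk→φ4] = [24236, 21340]
r7 m[wet→φ0] = [918, 440]
r7 m[wet→φ1] = [30780, 22080]
r7 m[wet→φ2] = [9690, 6072]
r8 m[φ0→fog] = [17578, 18610]
r8 m[φ0→wind] = [437238, 328902]
r8 m[φ0→wet] = [570, 552]
r8 m[φ1→ice] = [321180, 444960]
r8 m[φ1→wet] = [17, 11]
r8 m[φ2→cld] = [549090, 217050]
r8 m[φ2→sprk] = [169764, 149094]
r8 m[φ2→wet] = [54, 40]
r8 m[φ3→fog] = [15, 27]
r8 m[φ3→sun] = [36188, 73408]
r8 m[φ4→sprk] = [1, 4]
r8 m[φ5→sun] = [9, 6]
r8 m[fog→φ0] = [15, 27]
r8 m[fog→φ3] = [17578, 18610]
r8 m[cld→φ2] = [1, 1]
r8 m[wind→φ0] = [1, 1]
r8 m[ice→φ1] = [1, 1]
r8 m[sun→φ3] = [9, 6]
r8 m[sun→φ5] = [36188, 73408]
r8 m[sprk→φ2] = [1, 4]
r8 m[sprk→φ4] = [169764, 149094]
r8 m[wet→φ0] = [918, 440]
r8 m[wet→φ1] = [30780, 22080]
r8 m[wet→φ2] = [9690, 6072]
r9 m[φ0→fog] = [17578, 18610]
r9 m[φ0→wind] = [437238, 328902]
r9 m[φ0→wet] = [570, 552]
r9 m[φ1→ice] = [321180, 444960]
r9 m[φ1→wet] = [17, 11]
r9 m[φ2→cld] = [549090, 217050]
r9 m[φ2→sprk] = [169764, 149094]
r9 m[φ2→wet] = [54, 40]
r9 m[φ3→fog] = [15, 27]
r9 m[φ3→sun] = [36188, 73408]
r9 m[φ4→sprk] = [1, 4]
r9 m[φ5→sun] = [9, 6]
r9 m[fog→φ0] = [15, 27]
r9 m[fog→φ3] = [17578, 18610]
r9 m[cld→φ2] = [1, 1]
r9 m[wind→φ0] = [1, 1]
r9 m[ice→φ1] = [1, 1]
r9 m[sun→φ3] = [9, 6]
r9 m[sun→φ5] = [36188, 73408]
r9 m[sprk→φ2] = [1, 4]
r9 m[sprk→φ4] = [169764, 149094]
r9 m[wet→φ0] = [918, 440]
r9 m[wet→φ1] = [30780, 22080]
r9 m[wet→φ2] = [9690, 6072]
fixed point reached at round 9
b[sun] = ⊗ incoming = [325692, 440448]

b[sun] = [325692, 440448]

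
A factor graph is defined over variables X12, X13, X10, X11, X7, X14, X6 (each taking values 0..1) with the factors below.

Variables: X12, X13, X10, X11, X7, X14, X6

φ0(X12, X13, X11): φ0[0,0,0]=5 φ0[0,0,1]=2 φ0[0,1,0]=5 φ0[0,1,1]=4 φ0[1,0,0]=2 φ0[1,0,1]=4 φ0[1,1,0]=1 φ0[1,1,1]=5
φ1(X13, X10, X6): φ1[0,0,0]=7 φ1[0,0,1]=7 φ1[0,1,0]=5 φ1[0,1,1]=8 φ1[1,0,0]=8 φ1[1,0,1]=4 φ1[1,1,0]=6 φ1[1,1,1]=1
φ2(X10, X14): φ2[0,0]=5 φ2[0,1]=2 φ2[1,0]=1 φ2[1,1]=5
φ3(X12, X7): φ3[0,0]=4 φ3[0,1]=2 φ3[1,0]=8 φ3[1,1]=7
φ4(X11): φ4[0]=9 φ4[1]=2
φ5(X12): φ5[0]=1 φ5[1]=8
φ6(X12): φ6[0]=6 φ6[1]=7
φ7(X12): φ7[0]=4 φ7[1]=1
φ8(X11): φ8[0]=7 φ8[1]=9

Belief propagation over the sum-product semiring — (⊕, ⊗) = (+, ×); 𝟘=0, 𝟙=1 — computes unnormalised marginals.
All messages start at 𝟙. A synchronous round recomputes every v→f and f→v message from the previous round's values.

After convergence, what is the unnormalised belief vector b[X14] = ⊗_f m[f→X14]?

init: all messages = 𝟙 over 2 values
r1 m[φ0→X12] = [16, 12]
r1 m[φ0→X13] = [13, 15]
r1 m[φ0→X11] = [13, 15]
r1 m[φ1→X13] = [27, 19]
r1 m[φ1→X10] = [26, 20]
r1 m[φ1→X6] = [26, 20]
r1 m[φ2→X10] = [7, 6]
r1 m[φ2→X14] = [6, 7]
r1 m[φ3→X12] = [6, 15]
r1 m[φ3→X7] = [12, 9]
r1 m[φ4→X11] = [9, 2]
r1 m[φ5→X12] = [1, 8]
r1 m[φ6→X12] = [6, 7]
r1 m[φ7→X12] = [4, 1]
r1 m[φ8→X11] = [7, 9]
r1 m[X12→φ0] = [1, 1]
r1 m[X12→φ3] = [1, 1]
r1 m[X12→φ5] = [1, 1]
r1 m[X12→φ6] = [1, 1]
r1 m[X12→φ7] = [1, 1]
r1 m[X13→φ0] = [1, 1]
r1 m[X13→φ1] = [1, 1]
r1 m[X10→φ1] = [1, 1]
r1 m[X10→φ2] = [1, 1]
r1 m[X11→φ0] = [1, 1]
r1 m[X11→φ4] = [1, 1]
r1 m[X11→φ8] = [1, 1]
r1 m[X7→φ3] = [1, 1]
r1 m[X14→φ2] = [1, 1]
r1 m[X6→φ1] = [1, 1]
r2 m[φ0→X12] = [16, 12]
r2 m[φ0→X13] = [13, 15]
r2 m[φ0→X11] = [13, 15]
r2 m[φ1→X13] = [27, 19]
r2 m[φ1→X10] = [26, 20]
r2 m[φ1→X6] = [26, 20]
r2 m[φ2→X10] = [7, 6]
r2 m[φ2→X14] = [6, 7]
r2 m[φ3→X12] = [6, 15]
r2 m[φ3→X7] = [12, 9]
r2 m[φ4→X11] = [9, 2]
r2 m[φ5→X12] = [1, 8]
r2 m[φ6→X12] = [6, 7]
r2 m[φ7→X12] = [4, 1]
r2 m[φ8→X11] = [7, 9]
r2 m[X12→φ0] = [144, 840]
r2 m[X12→φ3] = [384, 672]
r2 m[X12→φ5] = [2304, 1260]
r2 m[X12→φ6] = [384, 1440]
r2 m[X12→φ7] = [576, 10080]
r2 m[X13→φ0] = [27, 19]
r2 m[X13→φ1] = [13, 15]
r2 m[X10→φ1] = [7, 6]
r2 m[X10→φ2] = [26, 20]
r2 m[X11→φ0] = [63, 18]
r2 m[X11→φ4] = [91, 135]
r2 m[X11→φ8] = [117, 30]
r2 m[X7→φ3] = [1, 1]
r2 m[X14→φ2] = [1, 1]
r2 m[X6→φ1] = [1, 1]
r3 m[φ0→X12] = [16830, 8253]
r3 m[φ0→X13] = [216864, 184248]
r3 m[φ0→X11] = [94440, 189240]
r3 m[φ1→X13] = [176, 126]
r3 m[φ1→X10] = [362, 274]
r3 m[φ1→X6] = [2407, 1771]
r3 m[φ2→X10] = [7, 6]
r3 m[φ2→X14] = [150, 152]
r3 m[φ3→X12] = [6, 15]
r3 m[φ3→X7] = [6912, 5472]
r3 m[φ4→X11] = [9, 2]
r3 m[φ5→X12] = [1, 8]
r3 m[φ6→X12] = [6, 7]
r3 m[φ7→X12] = [4, 1]
r3 m[φ8→X11] = [7, 9]
r3 m[X12→φ0] = [144, 840]
r3 m[X12→φ3] = [384, 672]
r3 m[X12→φ5] = [2304, 1260]
r3 m[X12→φ6] = [384, 1440]
r3 m[X12→φ7] = [576, 10080]
r3 m[X13→φ0] = [27, 19]
r3 m[X13→φ1] = [13, 15]
r3 m[X10→φ1] = [7, 6]
r3 m[X10→φ2] = [26, 20]
r3 m[X11→φ0] = [63, 18]
r3 m[X11→φ4] = [91, 135]
r3 m[X11→φ8] = [117, 30]
r3 m[X7→φ3] = [1, 1]
r3 m[X14→φ2] = [1, 1]
r3 m[X6→φ1] = [1, 1]
r4 m[φ0→X12] = [16830, 8253]
r4 m[φ0→X13] = [216864, 184248]
r4 m[φ0→X11] = [94440, 189240]
r4 m[φ1→X13] = [176, 126]
r4 m[φ1→X10] = [362, 274]
r4 m[φ1→X6] = [2407, 1771]
r4 m[φ2→X10] = [7, 6]
r4 m[φ2→X14] = [150, 152]
r4 m[φ3→X12] = [6, 15]
r4 m[φ3→X7] = [6912, 5472]
r4 m[φ4→X11] = [9, 2]
r4 m[φ5→X12] = [1, 8]
r4 m[φ6→X12] = [6, 7]
r4 m[φ7→X12] = [4, 1]
r4 m[φ8→X11] = [7, 9]
r4 m[X12→φ0] = [144, 840]
r4 m[X12→φ3] = [403920, 462168]
r4 m[X12→φ5] = [2423520, 866565]
r4 m[X12→φ6] = [403920, 990360]
r4 m[X12→φ7] = [605880, 6932520]
r4 m[X13→φ0] = [176, 126]
r4 m[X13→φ1] = [216864, 184248]
r4 m[X10→φ1] = [7, 6]
r4 m[X10→φ2] = [362, 274]
r4 m[X11→φ0] = [63, 18]
r4 m[X11→φ4] = [661080, 1703160]
r4 m[X11→φ8] = [849960, 378480]
r4 m[X7→φ3] = [1, 1]
r4 m[X14→φ2] = [1, 1]
r4 m[X6→φ1] = [1, 1]
r5 m[φ0→X12] = [110538, 54126]
r5 m[φ0→X13] = [216864, 184248]
r5 m[φ0→X11] = [618960, 1243824]
r5 m[φ1→X13] = [176, 126]
r5 m[φ1→X10] = [5247072, 4108968]
r5 m[φ1→X6] = [34083072, 27300240]
r5 m[φ2→X10] = [7, 6]
r5 m[φ2→X14] = [2084, 2094]
r5 m[φ3→X12] = [6, 15]
r5 m[φ3→X7] = [5313024, 4043016]
r5 m[φ4→X11] = [9, 2]
r5 m[φ5→X12] = [1, 8]
r5 m[φ6→X12] = [6, 7]
r5 m[φ7→X12] = [4, 1]
r5 m[φ8→X11] = [7, 9]
r5 m[X12→φ0] = [144, 840]
r5 m[X12→φ3] = [403920, 462168]
r5 m[X12→φ5] = [2423520, 866565]
r5 m[X12→φ6] = [403920, 990360]
r5 m[X12→φ7] = [605880, 6932520]
r5 m[X13→φ0] = [176, 126]
r5 m[X13→φ1] = [216864, 184248]
r5 m[X10→φ1] = [7, 6]
r5 m[X10→φ2] = [362, 274]
r5 m[X11→φ0] = [63, 18]
r5 m[X11→φ4] = [661080, 1703160]
r5 m[X11→φ8] = [849960, 378480]
r5 m[X7→φ3] = [1, 1]
r5 m[X14→φ2] = [1, 1]
r5 m[X6→φ1] = [1, 1]
r6 m[φ0→X12] = [110538, 54126]
r6 m[φ0→X13] = [216864, 184248]
r6 m[φ0→X11] = [618960, 1243824]
r6 m[φ1→X13] = [176, 126]
r6 m[φ1→X10] = [5247072, 4108968]
r6 m[φ1→X6] = [34083072, 27300240]
r6 m[φ2→X10] = [7, 6]
r6 m[φ2→X14] = [2084, 2094]
r6 m[φ3→X12] = [6, 15]
r6 m[φ3→X7] = [5313024, 4043016]
r6 m[φ4→X11] = [9, 2]
r6 m[φ5→X12] = [1, 8]
r6 m[φ6→X12] = [6, 7]
r6 m[φ7→X12] = [4, 1]
r6 m[φ8→X11] = [7, 9]
r6 m[X12→φ0] = [144, 840]
r6 m[X12→φ3] = [2652912, 3031056]
r6 m[X12→φ5] = [15917472, 5683230]
r6 m[X12→φ6] = [2652912, 6495120]
r6 m[X12→φ7] = [3979368, 45465840]
r6 m[X13→φ0] = [176, 126]
r6 m[X13→φ1] = [216864, 184248]
r6 m[X10→φ1] = [7, 6]
r6 m[X10→φ2] = [5247072, 4108968]
r6 m[X11→φ0] = [63, 18]
r6 m[X11→φ4] = [4332720, 11194416]
r6 m[X11→φ8] = [5570640, 2487648]
r6 m[X7→φ3] = [1, 1]
r6 m[X14→φ2] = [1, 1]
r6 m[X6→φ1] = [1, 1]
r7 m[φ0→X12] = [110538, 54126]
r7 m[φ0→X13] = [216864, 184248]
r7 m[φ0→X11] = [618960, 1243824]
r7 m[φ1→X13] = [176, 126]
r7 m[φ1→X10] = [5247072, 4108968]
r7 m[φ1→X6] = [34083072, 27300240]
r7 m[φ2→X10] = [7, 6]
r7 m[φ2→X14] = [30344328, 31038984]
r7 m[φ3→X12] = [6, 15]
r7 m[φ3→X7] = [34860096, 26523216]
r7 m[φ4→X11] = [9, 2]
r7 m[φ5→X12] = [1, 8]
r7 m[φ6→X12] = [6, 7]
r7 m[φ7→X12] = [4, 1]
r7 m[φ8→X11] = [7, 9]
r7 m[X12→φ0] = [144, 840]
r7 m[X12→φ3] = [2652912, 3031056]
r7 m[X12→φ5] = [15917472, 5683230]
r7 m[X12→φ6] = [2652912, 6495120]
r7 m[X12→φ7] = [3979368, 45465840]
r7 m[X13→φ0] = [176, 126]
r7 m[X13→φ1] = [216864, 184248]
r7 m[X10→φ1] = [7, 6]
r7 m[X10→φ2] = [5247072, 4108968]
r7 m[X11→φ0] = [63, 18]
r7 m[X11→φ4] = [4332720, 11194416]
r7 m[X11→φ8] = [5570640, 2487648]
r7 m[X7→φ3] = [1, 1]
r7 m[X14→φ2] = [1, 1]
r7 m[X6→φ1] = [1, 1]
r8 m[φ0→X12] = [110538, 54126]
r8 m[φ0→X13] = [216864, 184248]
r8 m[φ0→X11] = [618960, 1243824]
r8 m[φ1→X13] = [176, 126]
r8 m[φ1→X10] = [5247072, 4108968]
r8 m[φ1→X6] = [34083072, 27300240]
r8 m[φ2→X10] = [7, 6]
r8 m[φ2→X14] = [30344328, 31038984]
r8 m[φ3→X12] = [6, 15]
r8 m[φ3→X7] = [34860096, 26523216]
r8 m[φ4→X11] = [9, 2]
r8 m[φ5→X12] = [1, 8]
r8 m[φ6→X12] = [6, 7]
r8 m[φ7→X12] = [4, 1]
r8 m[φ8→X11] = [7, 9]
r8 m[X12→φ0] = [144, 840]
r8 m[X12→φ3] = [2652912, 3031056]
r8 m[X12→φ5] = [15917472, 5683230]
r8 m[X12→φ6] = [2652912, 6495120]
r8 m[X12→φ7] = [3979368, 45465840]
r8 m[X13→φ0] = [176, 126]
r8 m[X13→φ1] = [216864, 184248]
r8 m[X10→φ1] = [7, 6]
r8 m[X10→φ2] = [5247072, 4108968]
r8 m[X11→φ0] = [63, 18]
r8 m[X11→φ4] = [4332720, 11194416]
r8 m[X11→φ8] = [5570640, 2487648]
r8 m[X7→φ3] = [1, 1]
r8 m[X14→φ2] = [1, 1]
r8 m[X6→φ1] = [1, 1]
fixed point reached at round 8
b[X14] = ⊗ incoming = [30344328, 31038984]

b[X14] = [30344328, 31038984]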